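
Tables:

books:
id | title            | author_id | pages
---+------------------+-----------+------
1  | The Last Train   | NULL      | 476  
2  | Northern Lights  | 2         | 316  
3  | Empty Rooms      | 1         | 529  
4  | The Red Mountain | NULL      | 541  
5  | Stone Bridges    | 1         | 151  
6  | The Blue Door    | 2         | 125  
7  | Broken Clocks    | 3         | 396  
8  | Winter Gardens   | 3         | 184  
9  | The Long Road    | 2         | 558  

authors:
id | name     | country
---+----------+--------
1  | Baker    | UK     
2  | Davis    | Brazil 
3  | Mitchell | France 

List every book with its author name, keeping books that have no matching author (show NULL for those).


LEFT JOIN keeps every row from books (the left table); where author_id has no match in authors, the author columns become NULL. Walk through each book:
  - book 1 (The Last Train): author_id=NULL, no match -> kept with NULL
  - book 2 (Northern Lights): author_id=2 -> matches Davis
  - book 3 (Empty Rooms): author_id=1 -> matches Baker
  - book 4 (The Red Mountain): author_id=NULL, no match -> kept with NULL
  - book 5 (Stone Bridges): author_id=1 -> matches Baker
  - book 6 (The Blue Door): author_id=2 -> matches Davis
  - book 7 (Broken Clocks): author_id=3 -> matches Mitchell
  - book 8 (Winter Gardens): author_id=3 -> matches Mitchell
  - book 9 (The Long Road): author_id=2 -> matches Davis
All 9 rows appear; 2 have NULL author.

SQL:
SELECT a.title, b.name AS author
FROM books a
LEFT JOIN authors b ON a.author_id = b.id

Result:
title            | author  
-----------------+---------
The Last Train   | NULL    
Northern Lights  | Davis   
Empty Rooms      | Baker   
The Red Mountain | NULL    
Stone Bridges    | Baker   
The Blue Door    | Davis   
Broken Clocks    | Mitchell
Winter Gardens   | Mitchell
The Long Road    | Davis   


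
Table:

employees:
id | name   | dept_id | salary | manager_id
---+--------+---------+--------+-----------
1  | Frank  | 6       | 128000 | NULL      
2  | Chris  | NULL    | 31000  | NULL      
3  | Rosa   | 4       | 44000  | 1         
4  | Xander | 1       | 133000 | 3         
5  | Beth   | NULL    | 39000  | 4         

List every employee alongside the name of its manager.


This is a self-join: employees is joined to a second copy of itself, matching each row's manager_id to another row's id. Use LEFT JOIN so rows with manager_id=NULL are kept.
  - employee 1 (Frank): manager_id=NULL -> NULL
  - employee 2 (Chris): manager_id=NULL -> NULL
  - employee 3 (Rosa): manager_id=1 -> Frank
  - employee 4 (Xander): manager_id=3 -> Rosa
  - employee 5 (Beth): manager_id=4 -> Xander

SQL:
SELECT a.name AS item, b.name AS manager
FROM employees a
LEFT JOIN employees b ON a.manager_id = b.id

Result:
item   | manager
-------+--------
Frank  | NULL   
Chris  | NULL   
Rosa   | Frank  
Xander | Rosa   
Beth   | Xander 


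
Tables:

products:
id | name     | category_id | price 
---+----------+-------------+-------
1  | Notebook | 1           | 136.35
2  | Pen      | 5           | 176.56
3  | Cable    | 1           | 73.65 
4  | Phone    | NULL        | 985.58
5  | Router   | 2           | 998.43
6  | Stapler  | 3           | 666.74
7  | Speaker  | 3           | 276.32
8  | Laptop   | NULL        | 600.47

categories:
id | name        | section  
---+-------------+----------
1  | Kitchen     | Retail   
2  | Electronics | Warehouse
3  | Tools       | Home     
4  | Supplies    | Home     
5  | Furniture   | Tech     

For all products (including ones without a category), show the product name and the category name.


LEFT JOIN keeps every row from products (the left table); where category_id has no match in categories, the category columns become NULL. Walk through each product:
  - product 1 (Notebook): category_id=1 -> matches Kitchen
  - product 2 (Pen): category_id=5 -> matches Furniture
  - product 3 (Cable): category_id=1 -> matches Kitchen
  - product 4 (Phone): category_id=NULL, no match -> kept with NULL
  - product 5 (Router): category_id=2 -> matches Electronics
  - product 6 (Stapler): category_id=3 -> matches Tools
  - product 7 (Speaker): category_id=3 -> matches Tools
  - product 8 (Laptop): category_id=NULL, no match -> kept with NULL
All 8 rows appear; 2 have NULL category.

SQL:
SELECT a.name, b.name AS category
FROM products a
LEFT JOIN categories b ON a.category_id = b.id

Result:
name     | category   
---------+------------
Notebook | Kitchen    
Pen      | Furniture  
Cable    | Kitchen    
Phone    | NULL       
Router   | Electronics
Stapler  | Tools      
Speaker  | Tools      
Laptop   | NULL       


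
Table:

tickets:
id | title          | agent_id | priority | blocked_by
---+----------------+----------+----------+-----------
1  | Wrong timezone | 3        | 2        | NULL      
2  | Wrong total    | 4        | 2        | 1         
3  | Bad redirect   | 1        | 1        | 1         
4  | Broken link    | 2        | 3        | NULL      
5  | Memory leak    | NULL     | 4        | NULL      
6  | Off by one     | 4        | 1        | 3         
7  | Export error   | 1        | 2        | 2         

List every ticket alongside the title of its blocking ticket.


This is a self-join: tickets is joined to a second copy of itself, matching each row's blocked_by to another row's id. Use LEFT JOIN so rows with blocked_by=NULL are kept.
  - ticket 1 (Wrong timezone): blocked_by=NULL -> NULL
  - ticket 2 (Wrong total): blocked_by=1 -> Wrong timezone
  - ticket 3 (Bad redirect): blocked_by=1 -> Wrong timezone
  - ticket 4 (Broken link): blocked_by=NULL -> NULL
  - ticket 5 (Memory leak): blocked_by=NULL -> NULL
  - ticket 6 (Off by one): blocked_by=3 -> Bad redirect
  - ticket 7 (Export error): blocked_by=2 -> Wrong total

SQL:
SELECT a.title AS item, b.title AS blocked_by
FROM tickets a
LEFT JOIN tickets b ON a.blocked_by = b.id

Result:
item           | blocked_by    
---------------+---------------
Wrong timezone | NULL          
Wrong total    | Wrong timezone
Bad redirect   | Wrong timezone
Broken link    | NULL          
Memory leak    | NULL          
Off by one     | Bad redirect  
Export error   | Wrong total   


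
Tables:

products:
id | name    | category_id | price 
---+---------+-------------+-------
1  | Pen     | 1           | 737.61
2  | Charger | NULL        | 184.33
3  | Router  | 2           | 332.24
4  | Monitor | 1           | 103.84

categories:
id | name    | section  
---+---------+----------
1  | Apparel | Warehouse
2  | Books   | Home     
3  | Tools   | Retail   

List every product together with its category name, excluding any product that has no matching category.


INNER JOIN keeps only products rows whose category_id matches an id in categories. Walk through each product:
  - product 1 (Pen): category_id=1 -> matches Apparel
  - product 2 (Charger): category_id=NULL, no match -> dropped
  - product 3 (Router): category_id=2 -> matches Books
  - product 4 (Monitor): category_id=1 -> matches Apparel
So 1 of 4 rows is dropped.

SQL:
SELECT a.name, b.name AS category
FROM products a
INNER JOIN categories b ON a.category_id = b.id

Result:
name    | category
--------+---------
Pen     | Apparel 
Router  | Books   
Monitor | Apparel 


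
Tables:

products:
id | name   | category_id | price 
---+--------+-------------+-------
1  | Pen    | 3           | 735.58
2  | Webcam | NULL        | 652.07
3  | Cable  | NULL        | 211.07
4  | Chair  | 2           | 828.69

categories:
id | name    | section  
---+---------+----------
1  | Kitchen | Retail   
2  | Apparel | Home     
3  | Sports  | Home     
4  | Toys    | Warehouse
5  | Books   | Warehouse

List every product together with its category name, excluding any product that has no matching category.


INNER JOIN keeps only products rows whose category_id matches an id in categories. Walk through each product:
  - product 1 (Pen): category_id=3 -> matches Sports
  - product 2 (Webcam): category_id=NULL, no match -> dropped
  - product 3 (Cable): category_id=NULL, no match -> dropped
  - product 4 (Chair): category_id=2 -> matches Apparel
So 2 of 4 rows are dropped.

SQL:
SELECT a.name, b.name AS category
FROM products a
INNER JOIN categories b ON a.category_id = b.id

Result:
name  | category
------+---------
Pen   | Sports  
Chair | Apparel 


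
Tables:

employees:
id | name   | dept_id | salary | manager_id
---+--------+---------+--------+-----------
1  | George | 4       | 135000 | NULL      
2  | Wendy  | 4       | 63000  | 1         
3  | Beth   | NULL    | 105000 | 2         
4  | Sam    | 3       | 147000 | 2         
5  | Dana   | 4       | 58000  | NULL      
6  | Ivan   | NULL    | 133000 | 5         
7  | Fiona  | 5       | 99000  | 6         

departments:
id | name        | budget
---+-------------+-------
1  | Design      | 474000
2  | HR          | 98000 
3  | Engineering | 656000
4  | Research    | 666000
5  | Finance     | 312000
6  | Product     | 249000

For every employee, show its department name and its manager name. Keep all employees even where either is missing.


Two LEFT JOINs from the same base table employees: one to departments via dept_id, one to employees itself via manager_id. Both are LEFT so every employee is preserved.
Match against departments:
  - employee 1 (George): dept_id=4 -> matches Research
  - employee 2 (Wendy): dept_id=4 -> matches Research
  - employee 3 (Beth): dept_id=NULL, no match -> kept with NULL
  - employee 4 (Sam): dept_id=3 -> matches Engineering
  - employee 5 (Dana): dept_id=4 -> matches Research
  - employee 6 (Ivan): dept_id=NULL, no match -> kept with NULL
  - employee 7 (Fiona): dept_id=5 -> matches Finance
Match against employees (self):
  - employee 1 (George): manager_id=NULL -> NULL
  - employee 2 (Wendy): manager_id=1 -> George
  - employee 3 (Beth): manager_id=2 -> Wendy
  - employee 4 (Sam): manager_id=2 -> Wendy
  - employee 5 (Dana): manager_id=NULL -> NULL
  - employee 6 (Ivan): manager_id=5 -> Dana
  - employee 7 (Fiona): manager_id=6 -> Ivan

SQL:
SELECT a.name, b.name AS department, c.name AS manager
FROM employees a
LEFT JOIN departments b ON a.dept_id = b.id
LEFT JOIN employees c ON a.manager_id = c.id

Result:
name   | department  | manager
-------+-------------+--------
George | Research    | NULL   
Wendy  | Research    | George 
Beth   | NULL        | Wendy  
Sam    | Engineering | Wendy  
Dana   | Research    | NULL   
Ivan   | NULL        | Dana   
Fiona  | Finance     | Ivan   


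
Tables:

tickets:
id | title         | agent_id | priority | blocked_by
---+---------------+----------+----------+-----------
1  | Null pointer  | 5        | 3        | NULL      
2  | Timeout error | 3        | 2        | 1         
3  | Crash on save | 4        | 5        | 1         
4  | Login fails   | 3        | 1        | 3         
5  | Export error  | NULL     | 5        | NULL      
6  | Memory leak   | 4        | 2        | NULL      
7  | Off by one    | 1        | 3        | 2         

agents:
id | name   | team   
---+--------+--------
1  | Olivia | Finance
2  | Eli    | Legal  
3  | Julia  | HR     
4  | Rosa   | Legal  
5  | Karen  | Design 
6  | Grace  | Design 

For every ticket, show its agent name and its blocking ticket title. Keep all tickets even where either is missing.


Two LEFT JOINs from the same base table tickets: one to agents via agent_id, one to tickets itself via blocked_by. Both are LEFT so every ticket is preserved.
Match against agents:
  - ticket 1 (Null pointer): agent_id=5 -> matches Karen
  - ticket 2 (Timeout error): agent_id=3 -> matches Julia
  - ticket 3 (Crash on save): agent_id=4 -> matches Rosa
  - ticket 4 (Login fails): agent_id=3 -> matches Julia
  - ticket 5 (Export error): agent_id=NULL, no match -> kept with NULL
  - ticket 6 (Memory leak): agent_id=4 -> matches Rosa
  - ticket 7 (Off by one): agent_id=1 -> matches Olivia
Match against tickets (self):
  - ticket 1 (Null pointer): blocked_by=NULL -> NULL
  - ticket 2 (Timeout error): blocked_by=1 -> Null pointer
  - ticket 3 (Crash on save): blocked_by=1 -> Null pointer
  - ticket 4 (Login fails): blocked_by=3 -> Crash on save
  - ticket 5 (Export error): blocked_by=NULL -> NULL
  - ticket 6 (Memory leak): blocked_by=NULL -> NULL
  - ticket 7 (Off by one): blocked_by=2 -> Timeout error

SQL:
SELECT a.title, b.name AS agent, c.title AS blocked_by
FROM tickets a
LEFT JOIN agents b ON a.agent_id = b.id
LEFT JOIN tickets c ON a.blocked_by = c.id

Result:
title         | agent  | blocked_by   
--------------+--------+--------------
Null pointer  | Karen  | NULL         
Timeout error | Julia  | Null pointer 
Crash on save | Rosa   | Null pointer 
Login fails   | Julia  | Crash on save
Export error  | NULL   | NULL         
Memory leak   | Rosa   | NULL         
Off by one    | Olivia | Timeout error


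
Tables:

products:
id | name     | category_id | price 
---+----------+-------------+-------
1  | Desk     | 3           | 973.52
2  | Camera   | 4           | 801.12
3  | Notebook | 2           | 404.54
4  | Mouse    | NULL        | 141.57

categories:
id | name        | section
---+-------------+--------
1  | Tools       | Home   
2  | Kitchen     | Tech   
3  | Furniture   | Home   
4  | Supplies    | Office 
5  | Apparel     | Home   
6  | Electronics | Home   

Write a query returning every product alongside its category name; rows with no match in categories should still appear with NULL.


LEFT JOIN keeps every row from products (the left table); where category_id has no match in categories, the category columns become NULL. Walk through each product:
  - product 1 (Desk): category_id=3 -> matches Furniture
  - product 2 (Camera): category_id=4 -> matches Supplies
  - product 3 (Notebook): category_id=2 -> matches Kitchen
  - product 4 (Mouse): category_id=NULL, no match -> kept with NULL
All 4 rows appear; 1 has NULL category.

SQL:
SELECT a.name, b.name AS category
FROM products a
LEFT JOIN categories b ON a.category_id = b.id

Result:
name     | category 
---------+----------
Desk     | Furniture
Camera   | Supplies 
Notebook | Kitchen  
Mouse    | NULL     


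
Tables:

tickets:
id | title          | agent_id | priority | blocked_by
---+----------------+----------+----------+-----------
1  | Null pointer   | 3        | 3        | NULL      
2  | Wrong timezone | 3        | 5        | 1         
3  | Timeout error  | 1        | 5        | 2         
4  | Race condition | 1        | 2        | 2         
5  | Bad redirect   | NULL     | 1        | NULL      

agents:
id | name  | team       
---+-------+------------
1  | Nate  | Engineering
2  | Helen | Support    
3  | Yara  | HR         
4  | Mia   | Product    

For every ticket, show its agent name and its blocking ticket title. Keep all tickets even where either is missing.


Two LEFT JOINs from the same base table tickets: one to agents via agent_id, one to tickets itself via blocked_by. Both are LEFT so every ticket is preserved.
Match against agents:
  - ticket 1 (Null pointer): agent_id=3 -> matches Yara
  - ticket 2 (Wrong timezone): agent_id=3 -> matches Yara
  - ticket 3 (Timeout error): agent_id=1 -> matches Nate
  - ticket 4 (Race condition): agent_id=1 -> matches Nate
  - ticket 5 (Bad redirect): agent_id=NULL, no match -> kept with NULL
Match against tickets (self):
  - ticket 1 (Null pointer): blocked_by=NULL -> NULL
  - ticket 2 (Wrong timezone): blocked_by=1 -> Null pointer
  - ticket 3 (Timeout error): blocked_by=2 -> Wrong timezone
  - ticket 4 (Race condition): blocked_by=2 -> Wrong timezone
  - ticket 5 (Bad redirect): blocked_by=NULL -> NULL

SQL:
SELECT a.title, b.name AS agent, c.title AS blocked_by
FROM tickets a
LEFT JOIN agents b ON a.agent_id = b.id
LEFT JOIN tickets c ON a.blocked_by = c.id

Result:
title          | agent | blocked_by    
---------------+-------+---------------
Null pointer   | Yara  | NULL          
Wrong timezone | Yara  | Null pointer  
Timeout error  | Nate  | Wrong timezone
Race condition | Nate  | Wrong timezone
Bad redirect   | NULL  | NULL          


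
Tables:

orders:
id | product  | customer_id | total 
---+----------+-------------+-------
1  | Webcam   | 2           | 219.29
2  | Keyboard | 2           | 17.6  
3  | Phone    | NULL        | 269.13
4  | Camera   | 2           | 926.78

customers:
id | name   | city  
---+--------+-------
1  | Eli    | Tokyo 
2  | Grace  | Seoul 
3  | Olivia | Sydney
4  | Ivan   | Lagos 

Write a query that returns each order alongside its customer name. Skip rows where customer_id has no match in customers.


INNER JOIN keeps only orders rows whose customer_id matches an id in customers. Walk through each order:
  - order 1 (Webcam): customer_id=2 -> matches Grace
  - order 2 (Keyboard): customer_id=2 -> matches Grace
  - order 3 (Phone): customer_id=NULL, no match -> dropped
  - order 4 (Camera): customer_id=2 -> matches Grace
So 1 of 4 rows is dropped.

SQL:
SELECT a.product, b.name AS customer
FROM orders a
INNER JOIN customers b ON a.customer_id = b.id

Result:
product  | customer
---------+---------
Webcam   | Grace   
Keyboard | Grace   
Camera   | Grace   


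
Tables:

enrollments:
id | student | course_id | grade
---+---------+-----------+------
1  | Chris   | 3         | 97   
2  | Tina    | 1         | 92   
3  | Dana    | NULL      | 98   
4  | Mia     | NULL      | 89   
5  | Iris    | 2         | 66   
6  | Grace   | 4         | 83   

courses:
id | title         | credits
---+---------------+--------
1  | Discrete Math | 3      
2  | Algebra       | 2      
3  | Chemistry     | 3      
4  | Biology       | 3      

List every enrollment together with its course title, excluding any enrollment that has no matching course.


INNER JOIN keeps only enrollments rows whose course_id matches an id in courses. Walk through each enrollment:
  - enrollment 1 (Chris): course_id=3 -> matches Chemistry
  - enrollment 2 (Tina): course_id=1 -> matches Discrete Math
  - enrollment 3 (Dana): course_id=NULL, no match -> dropped
  - enrollment 4 (Mia): course_id=NULL, no match -> dropped
  - enrollment 5 (Iris): course_id=2 -> matches Algebra
  - enrollment 6 (Grace): course_id=4 -> matches Biology
So 2 of 6 rows are dropped.

SQL:
SELECT a.student, b.title AS course
FROM enrollments a
INNER JOIN courses b ON a.course_id = b.id

Result:
student | course       
--------+--------------
Chris   | Chemistry    
Tina    | Discrete Math
Iris    | Algebra      
Grace   | Biology      


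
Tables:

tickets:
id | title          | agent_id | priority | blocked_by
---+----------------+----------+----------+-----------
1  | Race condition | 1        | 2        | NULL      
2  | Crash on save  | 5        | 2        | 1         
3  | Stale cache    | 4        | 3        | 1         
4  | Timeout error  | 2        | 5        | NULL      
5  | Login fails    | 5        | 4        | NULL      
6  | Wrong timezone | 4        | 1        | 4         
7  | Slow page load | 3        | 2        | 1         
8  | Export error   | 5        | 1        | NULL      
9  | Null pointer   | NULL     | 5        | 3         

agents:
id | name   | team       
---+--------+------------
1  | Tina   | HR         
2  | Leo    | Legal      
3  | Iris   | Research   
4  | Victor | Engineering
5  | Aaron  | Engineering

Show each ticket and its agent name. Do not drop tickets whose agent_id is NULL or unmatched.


LEFT JOIN keeps every row from tickets (the left table); where agent_id has no match in agents, the agent columns become NULL. Walk through each ticket:
  - ticket 1 (Race condition): agent_id=1 -> matches Tina
  - ticket 2 (Crash on save): agent_id=5 -> matches Aaron
  - ticket 3 (Stale cache): agent_id=4 -> matches Victor
  - ticket 4 (Timeout error): agent_id=2 -> matches Leo
  - ticket 5 (Login fails): agent_id=5 -> matches Aaron
  - ticket 6 (Wrong timezone): agent_id=4 -> matches Victor
  - ticket 7 (Slow page load): agent_id=3 -> matches Iris
  - ticket 8 (Export error): agent_id=5 -> matches Aaron
  - ticket 9 (Null pointer): agent_id=NULL, no match -> kept with NULL
All 9 rows appear; 1 has NULL agent.

SQL:
SELECT a.title, b.name AS agent
FROM tickets a
LEFT JOIN agents b ON a.agent_id = b.id

Result:
title          | agent 
---------------+-------
Race condition | Tina  
Crash on save  | Aaron 
Stale cache    | Victor
Timeout error  | Leo   
Login fails    | Aaron 
Wrong timezone | Victor
Slow page load | Iris  
Export error   | Aaron 
Null pointer   | NULL  


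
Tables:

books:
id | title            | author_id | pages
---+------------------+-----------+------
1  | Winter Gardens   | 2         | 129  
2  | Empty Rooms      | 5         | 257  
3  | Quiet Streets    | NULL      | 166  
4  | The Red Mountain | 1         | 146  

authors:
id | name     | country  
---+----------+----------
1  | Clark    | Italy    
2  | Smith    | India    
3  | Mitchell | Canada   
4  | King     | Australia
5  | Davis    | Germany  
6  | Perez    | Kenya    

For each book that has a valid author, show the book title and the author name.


INNER JOIN keeps only books rows whose author_id matches an id in authors. Walk through each book:
  - book 1 (Winter Gardens): author_id=2 -> matches Smith
  - book 2 (Empty Rooms): author_id=5 -> matches Davis
  - book 3 (Quiet Streets): author_id=NULL, no match -> dropped
  - book 4 (The Red Mountain): author_id=1 -> matches Clark
So 1 of 4 rows is dropped.

SQL:
SELECT a.title, b.name AS author
FROM books a
INNER JOIN authors b ON a.author_id = b.id

Result:
title            | author
-----------------+-------
Winter Gardens   | Smith 
Empty Rooms      | Davis 
The Red Mountain | Clark 


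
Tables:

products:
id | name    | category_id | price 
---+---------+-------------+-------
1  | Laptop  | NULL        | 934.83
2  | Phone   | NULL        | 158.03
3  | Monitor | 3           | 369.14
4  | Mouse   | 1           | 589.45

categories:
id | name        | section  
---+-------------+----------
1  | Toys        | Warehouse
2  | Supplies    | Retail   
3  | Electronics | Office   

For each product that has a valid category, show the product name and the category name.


INNER JOIN keeps only products rows whose category_id matches an id in categories. Walk through each product:
  - product 1 (Laptop): category_id=NULL, no match -> dropped
  - product 2 (Phone): category_id=NULL, no match -> dropped
  - product 3 (Monitor): category_id=3 -> matches Electronics
  - product 4 (Mouse): category_id=1 -> matches Toys
So 2 of 4 rows are dropped.

SQL:
SELECT a.name, b.name AS category
FROM products a
INNER JOIN categories b ON a.category_id = b.id

Result:
name    | category   
--------+------------
Monitor | Electronics
Mouse   | Toys       


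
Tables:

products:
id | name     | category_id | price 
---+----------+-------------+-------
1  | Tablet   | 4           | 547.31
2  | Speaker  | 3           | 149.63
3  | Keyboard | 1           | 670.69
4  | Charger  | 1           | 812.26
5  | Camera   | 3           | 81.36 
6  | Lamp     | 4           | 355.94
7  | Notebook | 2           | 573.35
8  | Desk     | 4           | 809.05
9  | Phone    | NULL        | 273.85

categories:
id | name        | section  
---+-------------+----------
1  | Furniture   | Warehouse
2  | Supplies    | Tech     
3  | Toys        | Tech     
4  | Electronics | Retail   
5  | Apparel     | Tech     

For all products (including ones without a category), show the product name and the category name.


LEFT JOIN keeps every row from products (the left table); where category_id has no match in categories, the category columns become NULL. Walk through each product:
  - product 1 (Tablet): category_id=4 -> matches Electronics
  - product 2 (Speaker): category_id=3 -> matches Toys
  - product 3 (Keyboard): category_id=1 -> matches Furniture
  - product 4 (Charger): category_id=1 -> matches Furniture
  - product 5 (Camera): category_id=3 -> matches Toys
  - product 6 (Lamp): category_id=4 -> matches Electronics
  - product 7 (Notebook): category_id=2 -> matches Supplies
  - product 8 (Desk): category_id=4 -> matches Electronics
  - product 9 (Phone): category_id=NULL, no match -> kept with NULL
All 9 rows appear; 1 has NULL category.

SQL:
SELECT a.name, b.name AS category
FROM products a
LEFT JOIN categories b ON a.category_id = b.id

Result:
name     | category   
---------+------------
Tablet   | Electronics
Speaker  | Toys       
Keyboard | Furniture  
Charger  | Furniture  
Camera   | Toys       
Lamp     | Electronics
Notebook | Supplies   
Desk     | Electronics
Phone    | NULL       


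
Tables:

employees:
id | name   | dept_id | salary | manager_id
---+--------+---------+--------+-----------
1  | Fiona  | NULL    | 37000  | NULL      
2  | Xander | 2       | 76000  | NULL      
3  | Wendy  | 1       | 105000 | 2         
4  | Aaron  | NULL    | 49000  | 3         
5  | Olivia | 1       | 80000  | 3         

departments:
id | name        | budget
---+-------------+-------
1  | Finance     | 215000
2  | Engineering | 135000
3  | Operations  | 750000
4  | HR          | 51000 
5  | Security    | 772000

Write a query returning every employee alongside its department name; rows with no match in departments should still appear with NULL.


LEFT JOIN keeps every row from employees (the left table); where dept_id has no match in departments, the department columns become NULL. Walk through each employee:
  - employee 1 (Fiona): dept_id=NULL, no match -> kept with NULL
  - employee 2 (Xander): dept_id=2 -> matches Engineering
  - employee 3 (Wendy): dept_id=1 -> matches Finance
  - employee 4 (Aaron): dept_id=NULL, no match -> kept with NULL
  - employee 5 (Olivia): dept_id=1 -> matches Finance
All 5 rows appear; 2 have NULL department.

SQL:
SELECT a.name, b.name AS department
FROM employees a
LEFT JOIN departments b ON a.dept_id = b.id

Result:
name   | department 
-------+------------
Fiona  | NULL       
Xander | Engineering
Wendy  | Finance    
Aaron  | NULL       
Olivia | Finance    


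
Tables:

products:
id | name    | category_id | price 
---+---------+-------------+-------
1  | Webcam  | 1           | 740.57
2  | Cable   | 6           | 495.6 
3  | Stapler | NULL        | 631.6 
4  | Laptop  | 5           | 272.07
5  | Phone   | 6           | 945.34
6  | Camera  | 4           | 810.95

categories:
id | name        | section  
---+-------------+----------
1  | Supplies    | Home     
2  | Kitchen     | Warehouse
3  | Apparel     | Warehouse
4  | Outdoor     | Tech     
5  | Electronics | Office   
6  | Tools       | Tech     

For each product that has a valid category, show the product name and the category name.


INNER JOIN keeps only products rows whose category_id matches an id in categories. Walk through each product:
  - product 1 (Webcam): category_id=1 -> matches Supplies
  - product 2 (Cable): category_id=6 -> matches Tools
  - product 3 (Stapler): category_id=NULL, no match -> dropped
  - product 4 (Laptop): category_id=5 -> matches Electronics
  - product 5 (Phone): category_id=6 -> matches Tools
  - product 6 (Camera): category_id=4 -> matches Outdoor
So 1 of 6 rows is dropped.

SQL:
SELECT a.name, b.name AS category
FROM products a
INNER JOIN categories b ON a.category_id = b.id

Result:
name   | category   
-------+------------
Webcam | Supplies   
Cable  | Tools      
Laptop | Electronics
Phone  | Tools      
Camera | Outdoor    


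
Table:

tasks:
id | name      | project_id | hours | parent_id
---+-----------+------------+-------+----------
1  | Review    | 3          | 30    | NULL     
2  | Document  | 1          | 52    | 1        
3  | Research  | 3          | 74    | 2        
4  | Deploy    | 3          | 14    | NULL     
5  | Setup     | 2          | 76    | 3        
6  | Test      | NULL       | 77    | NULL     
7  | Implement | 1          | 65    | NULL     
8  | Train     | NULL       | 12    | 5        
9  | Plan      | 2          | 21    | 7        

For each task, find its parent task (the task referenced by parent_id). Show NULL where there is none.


This is a self-join: tasks is joined to a second copy of itself, matching each row's parent_id to another row's id. Use LEFT JOIN so rows with parent_id=NULL are kept.
  - task 1 (Review): parent_id=NULL -> NULL
  - task 2 (Document): parent_id=1 -> Review
  - task 3 (Research): parent_id=2 -> Document
  - task 4 (Deploy): parent_id=NULL -> NULL
  - task 5 (Setup): parent_id=3 -> Research
  - task 6 (Test): parent_id=NULL -> NULL
  - task 7 (Implement): parent_id=NULL -> NULL
  - task 8 (Train): parent_id=5 -> Setup
  - task 9 (Plan): parent_id=7 -> Implement

SQL:
SELECT a.name AS item, b.name AS parent
FROM tasks a
LEFT JOIN tasks b ON a.parent_id = b.id

Result:
item      | parent   
----------+----------
Review    | NULL     
Document  | Review   
Research  | Document 
Deploy    | NULL     
Setup     | Research 
Test      | NULL     
Implement | NULL     
Train     | Setup    
Plan      | Implement


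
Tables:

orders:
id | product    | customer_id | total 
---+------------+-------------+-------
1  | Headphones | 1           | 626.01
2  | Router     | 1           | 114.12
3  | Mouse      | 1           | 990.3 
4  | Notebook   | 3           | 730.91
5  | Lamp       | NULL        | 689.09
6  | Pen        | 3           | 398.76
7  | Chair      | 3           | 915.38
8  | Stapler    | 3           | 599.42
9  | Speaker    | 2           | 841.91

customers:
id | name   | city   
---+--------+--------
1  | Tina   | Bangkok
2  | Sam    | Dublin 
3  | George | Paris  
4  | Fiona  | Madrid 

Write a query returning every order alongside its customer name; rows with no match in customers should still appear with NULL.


LEFT JOIN keeps every row from orders (the left table); where customer_id has no match in customers, the customer columns become NULL. Walk through each order:
  - order 1 (Headphones): customer_id=1 -> matches Tina
  - order 2 (Router): customer_id=1 -> matches Tina
  - order 3 (Mouse): customer_id=1 -> matches Tina
  - order 4 (Notebook): customer_id=3 -> matches George
  - order 5 (Lamp): customer_id=NULL, no match -> kept with NULL
  - order 6 (Pen): customer_id=3 -> matches George
  - order 7 (Chair): customer_id=3 -> matches George
  - order 8 (Stapler): customer_id=3 -> matches George
  - order 9 (Speaker): customer_id=2 -> matches Sam
All 9 rows appear; 1 has NULL customer.

SQL:
SELECT a.product, b.name AS customer
FROM orders a
LEFT JOIN customers b ON a.customer_id = b.id

Result:
product    | customer
-----------+---------
Headphones | Tina    
Router     | Tina    
Mouse      | Tina    
Notebook   | George  
Lamp       | NULL    
Pen        | George  
Chair      | George  
Stapler    | George  
Speaker    | Sam     


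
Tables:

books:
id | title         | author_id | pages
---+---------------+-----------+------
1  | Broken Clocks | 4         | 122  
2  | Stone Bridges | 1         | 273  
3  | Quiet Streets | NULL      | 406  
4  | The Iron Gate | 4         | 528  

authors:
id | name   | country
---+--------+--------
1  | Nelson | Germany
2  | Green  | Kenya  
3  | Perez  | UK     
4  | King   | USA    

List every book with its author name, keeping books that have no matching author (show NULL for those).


LEFT JOIN keeps every row from books (the left table); where author_id has no match in authors, the author columns become NULL. Walk through each book:
  - book 1 (Broken Clocks): author_id=4 -> matches King
  - book 2 (Stone Bridges): author_id=1 -> matches Nelson
  - book 3 (Quiet Streets): author_id=NULL, no match -> kept with NULL
  - book 4 (The Iron Gate): author_id=4 -> matches King
All 4 rows appear; 1 has NULL author.

SQL:
SELECT a.title, b.name AS author
FROM books a
LEFT JOIN authors b ON a.author_id = b.id

Result:
title         | author
--------------+-------
Broken Clocks | King  
Stone Bridges | Nelson
Quiet Streets | NULL  
The Iron Gate | King  


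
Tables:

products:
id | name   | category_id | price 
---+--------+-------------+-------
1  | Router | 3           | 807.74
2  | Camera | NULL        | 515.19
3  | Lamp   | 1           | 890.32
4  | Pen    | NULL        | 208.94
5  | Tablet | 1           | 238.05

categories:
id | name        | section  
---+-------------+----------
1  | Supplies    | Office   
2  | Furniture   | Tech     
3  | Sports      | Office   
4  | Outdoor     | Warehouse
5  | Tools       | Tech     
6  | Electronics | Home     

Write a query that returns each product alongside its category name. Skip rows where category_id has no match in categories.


INNER JOIN keeps only products rows whose category_id matches an id in categories. Walk through each product:
  - product 1 (Router): category_id=3 -> matches Sports
  - product 2 (Camera): category_id=NULL, no match -> dropped
  - product 3 (Lamp): category_id=1 -> matches Supplies
  - product 4 (Pen): category_id=NULL, no match -> dropped
  - product 5 (Tablet): category_id=1 -> matches Supplies
So 2 of 5 rows are dropped.

SQL:
SELECT a.name, b.name AS category
FROM products a
INNER JOIN categories b ON a.category_id = b.id

Result:
name   | category
-------+---------
Router | Sports  
Lamp   | Supplies
Tablet | Supplies


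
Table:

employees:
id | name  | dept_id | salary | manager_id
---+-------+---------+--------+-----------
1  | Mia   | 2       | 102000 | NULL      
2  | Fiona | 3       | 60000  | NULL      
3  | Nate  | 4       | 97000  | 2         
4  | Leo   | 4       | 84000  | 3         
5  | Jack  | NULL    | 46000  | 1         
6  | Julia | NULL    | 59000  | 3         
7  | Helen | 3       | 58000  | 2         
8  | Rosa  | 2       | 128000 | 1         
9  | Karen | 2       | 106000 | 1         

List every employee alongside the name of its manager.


This is a self-join: employees is joined to a second copy of itself, matching each row's manager_id to another row's id. Use LEFT JOIN so rows with manager_id=NULL are kept.
  - employee 1 (Mia): manager_id=NULL -> NULL
  - employee 2 (Fiona): manager_id=NULL -> NULL
  - employee 3 (Nate): manager_id=2 -> Fiona
  - employee 4 (Leo): manager_id=3 -> Nate
  - employee 5 (Jack): manager_id=1 -> Mia
  - employee 6 (Julia): manager_id=3 -> Nate
  - employee 7 (Helen): manager_id=2 -> Fiona
  - employee 8 (Rosa): manager_id=1 -> Mia
  - employee 9 (Karen): manager_id=1 -> Mia

SQL:
SELECT a.name AS item, b.name AS manager
FROM employees a
LEFT JOIN employees b ON a.manager_id = b.id

Result:
item  | manager
------+--------
Mia   | NULL   
Fiona | NULL   
Nate  | Fiona  
Leo   | Nate   
Jack  | Mia    
Julia | Nate   
Helen | Fiona  
Rosa  | Mia    
Karen | Mia    


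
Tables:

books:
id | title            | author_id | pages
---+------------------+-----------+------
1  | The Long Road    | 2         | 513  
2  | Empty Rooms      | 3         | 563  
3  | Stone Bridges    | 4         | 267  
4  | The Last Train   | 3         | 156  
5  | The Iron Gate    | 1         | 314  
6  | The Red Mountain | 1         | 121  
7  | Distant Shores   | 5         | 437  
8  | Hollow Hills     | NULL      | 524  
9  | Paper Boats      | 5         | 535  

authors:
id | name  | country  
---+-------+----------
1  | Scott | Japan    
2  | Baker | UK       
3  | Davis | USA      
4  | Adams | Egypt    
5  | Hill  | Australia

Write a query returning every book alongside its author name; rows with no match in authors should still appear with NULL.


LEFT JOIN keeps every row from books (the left table); where author_id has no match in authors, the author columns become NULL. Walk through each book:
  - book 1 (The Long Road): author_id=2 -> matches Baker
  - book 2 (Empty Rooms): author_id=3 -> matches Davis
  - book 3 (Stone Bridges): author_id=4 -> matches Adams
  - book 4 (The Last Train): author_id=3 -> matches Davis
  - book 5 (The Iron Gate): author_id=1 -> matches Scott
  - book 6 (The Red Mountain): author_id=1 -> matches Scott
  - book 7 (Distant Shores): author_id=5 -> matches Hill
  - book 8 (Hollow Hills): author_id=NULL, no match -> kept with NULL
  - book 9 (Paper Boats): author_id=5 -> matches Hill
All 9 rows appear; 1 has NULL author.

SQL:
SELECT a.title, b.name AS author
FROM books a
LEFT JOIN authors b ON a.author_id = b.id

Result:
title            | author
-----------------+-------
The Long Road    | Baker 
Empty Rooms      | Davis 
Stone Bridges    | Adams 
The Last Train   | Davis 
The Iron Gate    | Scott 
The Red Mountain | Scott 
Distant Shores   | Hill  
Hollow Hills     | NULL  
Paper Boats      | Hill  


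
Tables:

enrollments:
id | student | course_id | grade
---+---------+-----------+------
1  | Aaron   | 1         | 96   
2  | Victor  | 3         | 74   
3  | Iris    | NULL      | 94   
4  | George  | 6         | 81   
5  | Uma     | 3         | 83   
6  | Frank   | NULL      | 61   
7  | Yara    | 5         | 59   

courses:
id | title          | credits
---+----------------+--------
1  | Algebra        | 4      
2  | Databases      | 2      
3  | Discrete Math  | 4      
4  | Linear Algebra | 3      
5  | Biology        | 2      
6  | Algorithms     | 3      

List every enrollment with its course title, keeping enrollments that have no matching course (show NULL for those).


LEFT JOIN keeps every row from enrollments (the left table); where course_id has no match in courses, the course columns become NULL. Walk through each enrollment:
  - enrollment 1 (Aaron): course_id=1 -> matches Algebra
  - enrollment 2 (Victor): course_id=3 -> matches Discrete Math
  - enrollment 3 (Iris): course_id=NULL, no match -> kept with NULL
  - enrollment 4 (George): course_id=6 -> matches Algorithms
  - enrollment 5 (Uma): course_id=3 -> matches Discrete Math
  - enrollment 6 (Frank): course_id=NULL, no match -> kept with NULL
  - enrollment 7 (Yara): course_id=5 -> matches Biology
All 7 rows appear; 2 have NULL course.

SQL:
SELECT a.student, b.title AS course
FROM enrollments a
LEFT JOIN courses b ON a.course_id = b.id

Result:
student | course       
--------+--------------
Aaron   | Algebra      
Victor  | Discrete Math
Iris    | NULL         
George  | Algorithms   
Uma     | Discrete Math
Frank   | NULL         
Yara    | Biology      


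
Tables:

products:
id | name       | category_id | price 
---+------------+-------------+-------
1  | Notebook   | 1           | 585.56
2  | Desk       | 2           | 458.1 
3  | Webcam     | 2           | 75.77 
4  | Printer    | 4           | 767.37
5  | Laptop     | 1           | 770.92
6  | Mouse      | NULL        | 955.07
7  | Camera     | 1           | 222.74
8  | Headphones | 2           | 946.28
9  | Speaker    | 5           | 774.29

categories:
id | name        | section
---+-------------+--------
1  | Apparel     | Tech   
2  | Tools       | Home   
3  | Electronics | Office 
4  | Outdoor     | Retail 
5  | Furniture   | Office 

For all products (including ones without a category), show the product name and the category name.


LEFT JOIN keeps every row from products (the left table); where category_id has no match in categories, the category columns become NULL. Walk through each product:
  - product 1 (Notebook): category_id=1 -> matches Apparel
  - product 2 (Desk): category_id=2 -> matches Tools
  - product 3 (Webcam): category_id=2 -> matches Tools
  - product 4 (Printer): category_id=4 -> matches Outdoor
  - product 5 (Laptop): category_id=1 -> matches Apparel
  - product 6 (Mouse): category_id=NULL, no match -> kept with NULL
  - product 7 (Camera): category_id=1 -> matches Apparel
  - product 8 (Headphones): category_id=2 -> matches Tools
  - product 9 (Speaker): category_id=5 -> matches Furniture
All 9 rows appear; 1 has NULL category.

SQL:
SELECT a.name, b.name AS category
FROM products a
LEFT JOIN categories b ON a.category_id = b.id

Result:
name       | category 
-----------+----------
Notebook   | Apparel  
Desk       | Tools    
Webcam     | Tools    
Printer    | Outdoor  
Laptop     | Apparel  
Mouse      | NULL     
Camera     | Apparel  
Headphones | Tools    
Speaker    | Furniture


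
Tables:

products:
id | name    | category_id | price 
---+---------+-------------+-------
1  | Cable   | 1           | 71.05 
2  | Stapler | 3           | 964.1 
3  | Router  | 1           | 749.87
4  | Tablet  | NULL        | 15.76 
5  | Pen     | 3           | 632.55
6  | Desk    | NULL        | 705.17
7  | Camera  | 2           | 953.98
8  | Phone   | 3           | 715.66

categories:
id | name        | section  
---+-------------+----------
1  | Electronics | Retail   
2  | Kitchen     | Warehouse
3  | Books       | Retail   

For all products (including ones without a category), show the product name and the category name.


LEFT JOIN keeps every row from products (the left table); where category_id has no match in categories, the category columns become NULL. Walk through each product:
  - product 1 (Cable): category_id=1 -> matches Electronics
  - product 2 (Stapler): category_id=3 -> matches Books
  - product 3 (Router): category_id=1 -> matches Electronics
  - product 4 (Tablet): category_id=NULL, no match -> kept with NULL
  - product 5 (Pen): category_id=3 -> matches Books
  - product 6 (Desk): category_id=NULL, no match -> kept with NULL
  - product 7 (Camera): category_id=2 -> matches Kitchen
  - product 8 (Phone): category_id=3 -> matches Books
All 8 rows appear; 2 have NULL category.

SQL:
SELECT a.name, b.name AS category
FROM products a
LEFT JOIN categories b ON a.category_id = b.id

Result:
name    | category   
--------+------------
Cable   | Electronics
Stapler | Books      
Router  | Electronics
Tablet  | NULL       
Pen     | Books      
Desk    | NULL       
Camera  | Kitchen    
Phone   | Books      
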